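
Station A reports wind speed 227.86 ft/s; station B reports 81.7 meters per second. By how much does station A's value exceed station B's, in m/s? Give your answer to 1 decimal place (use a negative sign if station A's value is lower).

-12.2 m/s

station A: 227.86 ft/s = 69.452 m/s.
Difference: 69.452 − 81.700 = -12.2 m/s.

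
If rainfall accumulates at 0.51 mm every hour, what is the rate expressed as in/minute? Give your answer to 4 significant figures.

0.51 mm/hour × 0.0393701 in/mm × 0.0166667 hour/minute = 0.0003346 in/minute.

0.0003346 in/minute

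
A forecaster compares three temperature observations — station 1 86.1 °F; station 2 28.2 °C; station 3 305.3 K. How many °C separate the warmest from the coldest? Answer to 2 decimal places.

3.95 °C

station 1: 86.1 °F = 30.056 °C.
station 3: 305.3 K = 32.150 °C.
Spread: 32.150 − 28.200 = 3.950 °C.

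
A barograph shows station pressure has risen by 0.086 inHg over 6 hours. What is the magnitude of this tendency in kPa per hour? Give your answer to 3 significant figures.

0.0485 kPa per hour

0.086 inHg / 6 h × 3.38639 kPa/inHg = 0.0485 kPa/h.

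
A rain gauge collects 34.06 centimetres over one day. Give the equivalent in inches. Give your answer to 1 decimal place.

13.4 in

1 cm = 0.393701 in, so 34.06 × 0.393701 = 13.4 in.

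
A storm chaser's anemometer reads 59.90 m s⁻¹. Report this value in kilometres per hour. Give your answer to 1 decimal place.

215.6 km/h

1 m/s = 3.6 km/h, so 59.90 × 3.6 = 215.6 km/h.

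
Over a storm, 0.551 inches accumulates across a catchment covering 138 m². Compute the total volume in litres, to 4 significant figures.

1931 litres

Depth: 0.551 in × 25.4 = 13.9954 mm.
1 mm over 1 m² is 1 L, so volume = 13.9954 × 138 = 1931.3652 L ≈ 1931 L.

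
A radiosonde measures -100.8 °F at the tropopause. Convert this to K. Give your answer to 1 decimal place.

199.4 K

First to °C: -73.78 °C.
Then to K: 199.4 K.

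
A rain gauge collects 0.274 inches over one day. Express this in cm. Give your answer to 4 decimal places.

0.6960 cm

1 in = 2.54 cm, so 0.274 × 2.54 = 0.6960 cm.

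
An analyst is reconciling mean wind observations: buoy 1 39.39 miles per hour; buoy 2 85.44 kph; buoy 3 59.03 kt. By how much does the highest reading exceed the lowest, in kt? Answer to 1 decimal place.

buoy 1: 39.39 mph = 34.229 kt.
buoy 2: 85.44 km/h = 46.134 kt.
Spread: 59.030 − 34.229 = 24.8 kt.

24.8 kt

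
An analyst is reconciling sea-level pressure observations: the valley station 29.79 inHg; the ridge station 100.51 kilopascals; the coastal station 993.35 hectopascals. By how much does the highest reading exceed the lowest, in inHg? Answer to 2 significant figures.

0.46 inHg

the ridge station: 100.51 kPa = 29.6806 inHg.
the coastal station: 993.35 hPa = 29.3336 inHg.
Spread: 29.7900 − 29.3336 = 0.46 inHg.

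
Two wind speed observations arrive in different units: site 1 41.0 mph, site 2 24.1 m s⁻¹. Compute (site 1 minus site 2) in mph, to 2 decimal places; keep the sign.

site 2: 24.1 m/s = 53.9102 mph.
Difference: 41.0000 − 53.9102 = -12.91 mph.

-12.91 mph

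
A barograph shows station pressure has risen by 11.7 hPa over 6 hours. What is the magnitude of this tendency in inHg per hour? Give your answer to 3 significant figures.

0.0576 inHg per hour

11.7 hPa / 6 h × 0.02953 inHg/hPa = 0.0576 inHg/h.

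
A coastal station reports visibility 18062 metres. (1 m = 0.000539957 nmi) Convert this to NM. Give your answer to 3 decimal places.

1 m = 0.000539957 nmi, so 18062 × 0.000539957 = 9.753 nmi.

9.753 nmi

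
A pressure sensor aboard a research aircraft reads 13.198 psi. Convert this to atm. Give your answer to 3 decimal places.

1 psi = 0.068046 atm, so 13.198 × 0.068046 = 0.898 atm.

0.898 atm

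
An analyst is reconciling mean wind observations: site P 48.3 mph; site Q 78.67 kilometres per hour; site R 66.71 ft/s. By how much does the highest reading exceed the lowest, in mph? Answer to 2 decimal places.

3.40 mph

site Q: 78.67 km/h = 48.8833 mph.
site R: 66.71 ft/s = 45.4841 mph.
Spread: 48.8833 − 45.4841 = 3.40 mph.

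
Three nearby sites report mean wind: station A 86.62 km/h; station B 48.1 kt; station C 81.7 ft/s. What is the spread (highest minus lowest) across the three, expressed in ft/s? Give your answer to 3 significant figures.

2.76 ft/s

station A: 86.62 km/h = 78.9407 ft/s.
station B: 48.1 kt = 81.1837 ft/s.
Spread: 81.7000 − 78.9407 = 2.76 ft/s.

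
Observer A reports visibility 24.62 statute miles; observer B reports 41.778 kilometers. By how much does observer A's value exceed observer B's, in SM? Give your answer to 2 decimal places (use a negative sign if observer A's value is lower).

observer B: 41.778 km = 25.9596 SM.
Difference: 24.6200 − 25.9596 = -1.34 SM.

-1.34 SM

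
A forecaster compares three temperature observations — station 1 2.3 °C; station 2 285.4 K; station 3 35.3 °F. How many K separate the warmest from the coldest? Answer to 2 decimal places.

station 2: 285.4 K = 12.250 °C.
station 3: 35.3 °F = 1.833 °C.
Spread: 12.250 − 1.833 = 10.417 °C.

10.42 K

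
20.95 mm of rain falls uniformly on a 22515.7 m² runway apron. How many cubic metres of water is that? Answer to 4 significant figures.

471.7 cubic metres

1 mm over 1 m² is 1 L, so volume = 20.95 × 22515.7 = 471703.91 L = 471.7 m³.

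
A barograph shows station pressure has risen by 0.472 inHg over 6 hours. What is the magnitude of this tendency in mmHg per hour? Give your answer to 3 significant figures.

0.472 inHg / 6 h × 25.4 mmHg/inHg = 2.00 mmHg/h.

2.00 mmHg per hour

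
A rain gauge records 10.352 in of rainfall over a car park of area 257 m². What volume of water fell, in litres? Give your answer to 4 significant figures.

Depth: 10.352 in × 25.4 = 262.9408 mm.
1 mm over 1 m² is 1 L, so volume = 262.9408 × 257 = 67575.786 L ≈ 67580 L.

67580 litres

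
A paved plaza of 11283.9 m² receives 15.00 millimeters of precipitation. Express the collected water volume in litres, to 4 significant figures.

169300 litres

1 mm over 1 m² is 1 L, so volume = 15 × 11283.9 = 169258.5 L ≈ 169300 L.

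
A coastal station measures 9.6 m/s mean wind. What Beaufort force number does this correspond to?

9.6 m/s lies in the Beaufort 5 band (fresh breeze, 8.0–10.7 m/s).

Beaufort force 5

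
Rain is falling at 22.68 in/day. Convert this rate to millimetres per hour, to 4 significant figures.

22.68 in/day × 25.4 mm/in × 0.0416667 day/hour = 24.00 mm/hour.

24.00 mm/hour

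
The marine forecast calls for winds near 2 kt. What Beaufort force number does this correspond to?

2 kt lies in the Beaufort 1 band (light air, 1–3 kt).

Beaufort force 1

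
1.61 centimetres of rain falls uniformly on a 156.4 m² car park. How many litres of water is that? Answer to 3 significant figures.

Depth: 1.61 cm × 10 = 16.1 mm.
1 mm over 1 m² is 1 L, so volume = 16.1 × 156.4 = 2518.04 L ≈ 2520 L.

2520 litres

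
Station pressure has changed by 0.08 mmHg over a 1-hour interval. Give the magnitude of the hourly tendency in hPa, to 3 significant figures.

0.107 hPa per hour

0.08 mmHg / 1 h × 1.33322 hPa/mmHg = 0.107 hPa/h.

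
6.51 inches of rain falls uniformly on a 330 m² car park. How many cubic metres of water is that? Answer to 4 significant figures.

Depth: 6.51 in × 25.4 = 165.354 mm.
1 mm over 1 m² is 1 L, so volume = 165.354 × 330 = 54566.82 L = 54.57 m³.

54.57 cubic metres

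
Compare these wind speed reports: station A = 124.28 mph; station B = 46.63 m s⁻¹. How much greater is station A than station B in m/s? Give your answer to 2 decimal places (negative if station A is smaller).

8.93 m/s

station A: 124.28 mph = 55.5581 m/s.
Difference: 55.5581 − 46.6300 = 8.93 m/s.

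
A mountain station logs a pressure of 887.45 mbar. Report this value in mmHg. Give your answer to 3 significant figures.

666 mmHg

1 mb = 0.750062 mmHg, so 887.45 × 0.750062 = 666 mmHg.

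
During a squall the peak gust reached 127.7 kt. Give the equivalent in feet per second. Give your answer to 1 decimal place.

1 kt = 1.68781 ft/s, so 127.7 × 1.68781 = 215.5 ft/s.

215.5 ft/s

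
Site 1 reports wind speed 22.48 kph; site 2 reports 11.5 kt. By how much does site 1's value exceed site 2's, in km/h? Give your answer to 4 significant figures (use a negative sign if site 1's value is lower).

1.182 km/h

site 2: 11.5 kt = 21.29800 km/h.
Difference: 22.48000 − 21.29800 = 1.182 km/h.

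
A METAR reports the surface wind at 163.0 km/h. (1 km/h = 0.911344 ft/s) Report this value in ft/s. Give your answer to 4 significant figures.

1 km/h = 0.911344 ft/s, so 163.0 × 0.911344 = 148.5 ft/s.

148.5 ft/s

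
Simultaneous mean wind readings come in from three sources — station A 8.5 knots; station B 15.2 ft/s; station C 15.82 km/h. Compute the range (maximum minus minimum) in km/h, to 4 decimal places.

0.9367 km/h

station A: 8.5 kt = 15.742000 km/h.
station B: 15.2 ft/s = 16.678656 km/h.
Spread: 16.678656 − 15.742000 = 0.9367 km/h.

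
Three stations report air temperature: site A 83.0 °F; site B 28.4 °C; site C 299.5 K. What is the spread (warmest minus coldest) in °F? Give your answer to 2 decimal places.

site A: 83.0 °F = 28.333 °C.
site C: 299.5 K = 26.350 °C.
Spread: 28.400 − 26.350 = 2.050 °C = 3.69 °F.

3.69 °F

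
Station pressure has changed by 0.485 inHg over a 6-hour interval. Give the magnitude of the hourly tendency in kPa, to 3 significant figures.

0.485 inHg / 6 h × 3.38639 kPa/inHg = 0.274 kPa/h.

0.274 kPa per hour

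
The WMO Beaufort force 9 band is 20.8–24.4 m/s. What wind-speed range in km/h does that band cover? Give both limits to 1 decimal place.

20.8–24.4 m/s × 3.6 = 74.9–87.8 km/h.

74.9 to 87.8 km/h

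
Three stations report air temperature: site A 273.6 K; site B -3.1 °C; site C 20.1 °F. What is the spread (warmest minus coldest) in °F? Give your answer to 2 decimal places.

12.71 °F

site A: 273.6 K = 0.450 °C.
site C: 20.1 °F = -6.611 °C.
Spread: 0.450 − (-6.611) = 7.061 °C = 12.71 °F.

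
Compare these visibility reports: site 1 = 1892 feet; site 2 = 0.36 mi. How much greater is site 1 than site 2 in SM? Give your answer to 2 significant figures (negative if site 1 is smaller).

site 1: 1892 ft = 0.358333 SM.
Difference: 0.358333 − 0.360000 = -0.0017 SM.

-0.0017 SM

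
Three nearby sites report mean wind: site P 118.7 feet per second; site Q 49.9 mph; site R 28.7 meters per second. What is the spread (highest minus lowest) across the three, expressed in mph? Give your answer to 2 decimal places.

site P: 118.7 ft/s = 80.9318 mph.
site R: 28.7 m/s = 64.2001 mph.
Spread: 80.9318 − 49.9000 = 31.03 mph.

31.03 mph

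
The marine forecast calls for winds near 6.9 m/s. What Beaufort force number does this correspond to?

6.9 m/s lies in the Beaufort 4 band (moderate breeze, 5.5–7.9 m/s).

Beaufort force 4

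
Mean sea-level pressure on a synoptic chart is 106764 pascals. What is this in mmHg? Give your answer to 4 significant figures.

800.8 mmHg

1 Pa = 0.00750062 mmHg, so 106764 × 0.00750062 = 800.8 mmHg.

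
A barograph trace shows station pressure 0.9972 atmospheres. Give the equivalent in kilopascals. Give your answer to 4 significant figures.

101.0 kPa

1 atm = 101.325 kPa, so 0.9972 × 101.325 = 101.0 kPa.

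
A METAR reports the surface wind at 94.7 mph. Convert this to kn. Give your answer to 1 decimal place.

82.3 kt

1 mph = 0.868976 kt, so 94.7 × 0.868976 = 82.3 kt.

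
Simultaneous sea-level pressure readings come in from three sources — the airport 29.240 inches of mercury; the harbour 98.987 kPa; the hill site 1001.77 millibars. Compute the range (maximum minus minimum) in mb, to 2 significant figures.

the airport: 29.240 inHg = 990.18 mb.
the harbour: 98.987 kPa = 989.87 mb.
Spread: 1001.77 − 989.87 = 12 mb.

12 mb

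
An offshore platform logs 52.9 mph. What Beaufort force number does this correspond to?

52.9 mph = 23.6 m/s, which is Beaufort 9 (strong gale, 20.8–24.4 m/s).

Beaufort force 9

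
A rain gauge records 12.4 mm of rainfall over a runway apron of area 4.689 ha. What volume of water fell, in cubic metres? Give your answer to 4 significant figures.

Area: 4.689 ha = 46890 m².
1 mm over 1 m² is 1 L, so volume = 12.4 × 46890 = 581436 L = 581.4 m³.

581.4 cubic metres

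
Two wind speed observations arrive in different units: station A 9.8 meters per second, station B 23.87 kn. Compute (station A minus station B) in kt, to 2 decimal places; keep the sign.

-4.82 kt

station A: 9.8 m/s = 19.0497 kt.
Difference: 19.0497 − 23.8700 = -4.82 kt.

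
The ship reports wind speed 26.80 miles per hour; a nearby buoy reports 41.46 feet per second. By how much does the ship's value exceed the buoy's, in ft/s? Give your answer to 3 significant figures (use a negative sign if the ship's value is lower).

-2.15 ft/s

the ship: 26.80 mph = 39.3067 ft/s.
Difference: 39.3067 − 41.4600 = -2.15 ft/s.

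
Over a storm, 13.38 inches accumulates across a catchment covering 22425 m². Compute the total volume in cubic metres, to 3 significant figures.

7620 cubic metres

Depth: 13.38 in × 25.4 = 339.852 mm.
1 mm over 1 m² is 1 L, so volume = 339.852 × 22425 = 7621181.1 L = 7620 m³.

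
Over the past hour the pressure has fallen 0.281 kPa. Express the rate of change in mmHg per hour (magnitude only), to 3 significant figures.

0.281 kPa / 1 h × 7.50062 mmHg/kPa = 2.11 mmHg/h.

2.11 mmHg per hour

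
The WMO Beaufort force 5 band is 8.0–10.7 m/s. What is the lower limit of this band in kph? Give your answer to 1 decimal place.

28.8 km/h

8.0–10.7 m/s × 3.6 = 28.8–38.5 km/h.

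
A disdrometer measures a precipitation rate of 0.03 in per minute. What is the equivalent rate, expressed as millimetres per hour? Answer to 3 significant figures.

0.03 in/minute × 25.4 mm/in × 60 minute/hour = 45.7 mm/hour.

45.7 mm/hour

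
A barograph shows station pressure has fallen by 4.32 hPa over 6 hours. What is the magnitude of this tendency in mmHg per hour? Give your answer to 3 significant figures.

4.32 hPa / 6 h × 0.750062 mmHg/hPa = 0.540 mmHg/h.

0.540 mmHg per hour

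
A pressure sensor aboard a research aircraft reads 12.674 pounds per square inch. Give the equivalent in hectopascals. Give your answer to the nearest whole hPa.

874 hPa

1 psi = 68.9476 hPa, so 12.674 × 68.9476 = 874 hPa.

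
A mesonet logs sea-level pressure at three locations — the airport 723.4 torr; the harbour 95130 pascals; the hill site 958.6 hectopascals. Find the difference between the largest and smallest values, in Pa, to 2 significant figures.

1300 Pa

the airport: 723.4 mmHg = 96445.42 Pa.
the hill site: 958.6 hPa = 95860.00 Pa.
Spread: 96445.42 − 95130.00 = 1300 Pa.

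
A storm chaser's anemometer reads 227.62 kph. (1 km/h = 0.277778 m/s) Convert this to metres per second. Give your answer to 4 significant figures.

63.23 m/s

1 km/h = 0.277778 m/s, so 227.62 × 0.277778 = 63.23 m/s.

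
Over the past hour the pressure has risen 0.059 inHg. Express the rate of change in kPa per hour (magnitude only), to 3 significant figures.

0.200 kPa per hour

0.059 inHg / 1 h × 3.38639 kPa/inHg = 0.200 kPa/h.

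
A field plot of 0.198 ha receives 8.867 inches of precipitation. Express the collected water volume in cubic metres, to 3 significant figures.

Depth: 8.867 in × 25.4 = 225.2218 mm.
Area: 0.198 ha = 1980 m².
1 mm over 1 m² is 1 L, so volume = 225.2218 × 1980 = 445939.16 L = 446 m³.

446 cubic metres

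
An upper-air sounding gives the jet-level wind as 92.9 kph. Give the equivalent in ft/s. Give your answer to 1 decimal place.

1 km/h = 0.911344 ft/s, so 92.9 × 0.911344 = 84.7 ft/s.

84.7 ft/s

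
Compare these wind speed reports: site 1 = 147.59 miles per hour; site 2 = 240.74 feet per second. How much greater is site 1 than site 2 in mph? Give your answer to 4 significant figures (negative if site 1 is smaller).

site 2: 240.74 ft/s = 164.1409 mph.
Difference: 147.5900 − 164.1409 = -16.55 mph.

-16.55 mph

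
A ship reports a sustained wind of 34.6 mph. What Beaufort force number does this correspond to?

Beaufort force 7

34.6 mph = 15.5 m/s, which is Beaufort 7 (near gale, 13.9–17.1 m/s).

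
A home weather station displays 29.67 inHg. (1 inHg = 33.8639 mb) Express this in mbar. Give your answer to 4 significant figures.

1 inHg = 33.8639 mb, so 29.67 × 33.8639 = 1005 mb.

1005 mb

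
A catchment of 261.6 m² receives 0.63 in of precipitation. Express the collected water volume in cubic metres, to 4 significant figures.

4.186 cubic metres

Depth: 0.63 in × 25.4 = 16.002 mm.
1 mm over 1 m² is 1 L, so volume = 16.002 × 261.6 = 4186.1232 L = 4.186 m³.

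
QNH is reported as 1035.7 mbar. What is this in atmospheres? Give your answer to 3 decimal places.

1 mb = 0.000986923 atm, so 1035.7 × 0.000986923 = 1.022 atm.

1.022 atm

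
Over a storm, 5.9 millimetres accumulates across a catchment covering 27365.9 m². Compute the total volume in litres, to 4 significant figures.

1 mm over 1 m² is 1 L, so volume = 5.9 × 27365.9 = 161458.81 L ≈ 161500 L.

161500 litres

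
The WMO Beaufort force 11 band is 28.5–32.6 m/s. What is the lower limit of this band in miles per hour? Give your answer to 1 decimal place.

63.8 mph

28.5–32.6 m/s × 2.237 = 63.8–72.9 mph.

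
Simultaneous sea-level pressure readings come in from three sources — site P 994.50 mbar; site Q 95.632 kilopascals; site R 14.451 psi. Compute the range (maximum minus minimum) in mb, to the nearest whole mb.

site Q: 95.632 kPa = 956.32 mb.
site R: 14.451 psi = 996.36 mb.
Spread: 996.36 − 956.32 = 40 mb.

40 mb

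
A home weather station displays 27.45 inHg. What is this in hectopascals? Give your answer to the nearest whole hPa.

1 inHg = 33.8639 hPa, so 27.45 × 33.8639 = 930 hPa.

930 hPa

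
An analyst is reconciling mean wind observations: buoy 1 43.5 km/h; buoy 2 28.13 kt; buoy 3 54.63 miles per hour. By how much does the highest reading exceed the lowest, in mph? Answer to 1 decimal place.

buoy 1: 43.5 km/h = 27.030 mph.
buoy 2: 28.13 kt = 32.371 mph.
Spread: 54.630 − 27.030 = 27.6 mph.

27.6 mph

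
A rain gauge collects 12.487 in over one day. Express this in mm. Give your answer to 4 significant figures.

317.2 mm

1 in = 25.4 mm, so 12.487 × 25.4 = 317.2 mm.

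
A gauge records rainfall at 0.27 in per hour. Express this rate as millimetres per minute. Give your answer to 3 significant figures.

0.114 mm/minute

0.27 in/hour × 25.4 mm/in × 0.0166667 hour/minute = 0.114 mm/minute.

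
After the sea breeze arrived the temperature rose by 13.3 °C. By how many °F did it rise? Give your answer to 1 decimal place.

23.9 °F

Converting a difference, only the 9/5 scale factor applies: Δ°F = 13.3 × 1.8 = 23.9 °F.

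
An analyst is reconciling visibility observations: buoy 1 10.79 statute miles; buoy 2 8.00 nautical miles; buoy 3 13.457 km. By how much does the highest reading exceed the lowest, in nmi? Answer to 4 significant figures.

2.110 nmi

buoy 1: 10.79 SM = 9.37625 nmi.
buoy 3: 13.457 km = 7.26620 nmi.
Spread: 9.37625 − 7.26620 = 2.110 nmi.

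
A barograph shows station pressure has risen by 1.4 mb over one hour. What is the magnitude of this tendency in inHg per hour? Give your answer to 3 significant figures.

0.0413 inHg per hour

1.4 mb / 1 h × 0.02953 inHg/mb = 0.0413 inHg/h.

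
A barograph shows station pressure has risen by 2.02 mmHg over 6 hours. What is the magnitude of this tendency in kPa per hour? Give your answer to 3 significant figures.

2.02 mmHg / 6 h × 0.133322 kPa/mmHg = 0.0449 kPa/h.

0.0449 kPa per hour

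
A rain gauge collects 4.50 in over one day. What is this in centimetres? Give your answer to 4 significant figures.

11.43 cm

1 in = 2.54 cm, so 4.50 × 2.54 = 11.43 cm.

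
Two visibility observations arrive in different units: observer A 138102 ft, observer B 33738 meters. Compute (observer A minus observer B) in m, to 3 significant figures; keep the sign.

8360 m

observer A: 138102 ft = 42093.49 m.
Difference: 42093.49 − 33738.00 = 8360 m.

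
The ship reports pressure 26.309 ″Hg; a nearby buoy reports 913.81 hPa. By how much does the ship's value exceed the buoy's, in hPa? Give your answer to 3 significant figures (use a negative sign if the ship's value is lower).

-22.9 hPa

the ship: 26.309 inHg = 890.925 hPa.
Difference: 890.925 − 913.810 = -22.9 hPa.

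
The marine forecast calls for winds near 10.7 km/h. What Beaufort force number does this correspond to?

Beaufort force 2

10.7 km/h = 3.0 m/s, which is Beaufort 2 (light breeze, 1.6–3.3 m/s).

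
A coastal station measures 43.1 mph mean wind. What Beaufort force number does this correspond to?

43.1 mph = 19.3 m/s, which is Beaufort 8 (gale, 17.2–20.7 m/s).

Beaufort force 8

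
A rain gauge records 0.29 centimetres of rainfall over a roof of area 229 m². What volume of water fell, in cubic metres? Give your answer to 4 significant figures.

0.6641 cubic metres

Depth: 0.29 cm × 10 = 2.9 mm.
1 mm over 1 m² is 1 L, so volume = 2.9 × 229 = 664.1 L = 0.6641 m³.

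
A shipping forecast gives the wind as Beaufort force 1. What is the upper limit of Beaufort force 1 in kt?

Beaufort 1 (light air) spans 1–3 knots.

3 kt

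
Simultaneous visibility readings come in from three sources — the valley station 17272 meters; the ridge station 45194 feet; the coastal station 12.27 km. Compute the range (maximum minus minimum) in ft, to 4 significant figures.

16410 ft

the valley station: 17272 m = 56666.67 ft.
the coastal station: 12.27 km = 40255.91 ft.
Spread: 56666.67 − 40255.91 = 16410 ft.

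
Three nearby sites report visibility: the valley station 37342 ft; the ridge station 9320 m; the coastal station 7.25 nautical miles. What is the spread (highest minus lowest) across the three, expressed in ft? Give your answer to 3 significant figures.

13500 ft

the ridge station: 9320 m = 30577.43 ft.
the coastal station: 7.25 nmi = 44051.84 ft.
Spread: 44051.84 − 30577.43 = 13500 ft.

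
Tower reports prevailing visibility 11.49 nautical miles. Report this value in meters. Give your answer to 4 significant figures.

21280 m

1 nmi = 1852 m, so 11.49 × 1852 = 21280 m.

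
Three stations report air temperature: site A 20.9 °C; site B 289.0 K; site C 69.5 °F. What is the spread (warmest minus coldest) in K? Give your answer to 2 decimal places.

5.05 K

site B: 289.0 K = 15.850 °C.
site C: 69.5 °F = 20.833 °C.
Spread: 20.900 − 15.850 = 5.050 °C.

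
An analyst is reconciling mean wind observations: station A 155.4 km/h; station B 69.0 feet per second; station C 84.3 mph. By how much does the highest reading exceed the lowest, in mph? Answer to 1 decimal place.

49.5 mph

station A: 155.4 km/h = 96.561 mph.
station B: 69.0 ft/s = 47.045 mph.
Spread: 96.561 − 47.045 = 49.5 mph.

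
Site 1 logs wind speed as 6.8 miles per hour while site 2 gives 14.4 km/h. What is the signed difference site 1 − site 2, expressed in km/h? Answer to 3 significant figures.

site 1: 6.8 mph = 10.9435 km/h.
Difference: 10.9435 − 14.4000 = -3.46 km/h.

-3.46 km/h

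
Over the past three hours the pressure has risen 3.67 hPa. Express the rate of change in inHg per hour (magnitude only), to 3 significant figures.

3.67 hPa / 3 h × 0.02953 inHg/hPa = 0.0361 inHg/h.

0.0361 inHg per hour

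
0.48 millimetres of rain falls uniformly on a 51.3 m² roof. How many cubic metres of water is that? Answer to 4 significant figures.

0.02462 cubic metres

1 mm over 1 m² is 1 L, so volume = 0.48 × 51.3 = 24.624 L = 0.02462 m³.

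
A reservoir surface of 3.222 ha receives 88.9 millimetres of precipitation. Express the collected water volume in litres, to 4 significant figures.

Area: 3.222 ha = 32220 m².
1 mm over 1 m² is 1 L, so volume = 88.9 × 32220 = 2864358 L ≈ 2864000 L.

2864000 litres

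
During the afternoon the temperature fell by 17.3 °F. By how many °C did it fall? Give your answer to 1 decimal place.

Converting a difference, only the 9/5 scale factor applies: Δ°C = 17.3 × 0.5556 = 9.6 °C.

9.6 °C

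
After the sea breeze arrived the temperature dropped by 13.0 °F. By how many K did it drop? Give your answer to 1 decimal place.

7.2 K

A change of 1 °C equals a change of 1.8 °F: ΔK = 13.0 × 0.5556 = 7.2 K.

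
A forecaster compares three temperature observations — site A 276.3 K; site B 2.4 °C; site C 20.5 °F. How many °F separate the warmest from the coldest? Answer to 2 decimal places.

17.17 °F

site A: 276.3 K = 3.150 °C.
site C: 20.5 °F = -6.389 °C.
Spread: 3.150 − (-6.389) = 9.539 °C = 17.17 °F.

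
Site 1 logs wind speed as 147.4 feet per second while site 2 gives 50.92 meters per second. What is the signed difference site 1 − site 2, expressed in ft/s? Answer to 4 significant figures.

site 2: 50.92 m/s = 167.0604 ft/s.
Difference: 147.4000 − 167.0604 = -19.66 ft/s.

-19.66 ft/s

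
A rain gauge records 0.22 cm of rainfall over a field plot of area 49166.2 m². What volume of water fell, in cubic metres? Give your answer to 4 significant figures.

108.2 cubic metres

Depth: 0.22 cm × 10 = 2.2 mm.
1 mm over 1 m² is 1 L, so volume = 2.2 × 49166.2 = 108165.64 L = 108.2 m³.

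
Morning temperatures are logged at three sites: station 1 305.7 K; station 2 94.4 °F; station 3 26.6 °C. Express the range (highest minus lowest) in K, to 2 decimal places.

station 1: 305.7 K = 32.550 °C.
station 2: 94.4 °F = 34.667 °C.
Spread: 34.667 − 26.600 = 8.067 °C.

8.07 K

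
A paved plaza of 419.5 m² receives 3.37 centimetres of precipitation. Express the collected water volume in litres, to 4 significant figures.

Depth: 3.37 cm × 10 = 33.7 mm.
1 mm over 1 m² is 1 L, so volume = 33.7 × 419.5 = 14137.15 L ≈ 14140 L.

14140 litres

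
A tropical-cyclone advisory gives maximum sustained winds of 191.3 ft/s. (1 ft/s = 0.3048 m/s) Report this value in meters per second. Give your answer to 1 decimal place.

58.3 m/s

1 ft/s = 0.3048 m/s, so 191.3 × 0.3048 = 58.3 m/s.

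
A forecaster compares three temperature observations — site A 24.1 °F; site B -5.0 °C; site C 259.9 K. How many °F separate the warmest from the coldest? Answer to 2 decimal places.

15.95 °F

site A: 24.1 °F = -4.389 °C.
site C: 259.9 K = -13.250 °C.
Spread: (-4.389) − (-13.250) = 8.861 °C = 15.95 °F.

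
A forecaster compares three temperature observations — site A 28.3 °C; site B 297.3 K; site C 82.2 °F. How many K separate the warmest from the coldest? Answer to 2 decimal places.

4.15 K

site B: 297.3 K = 24.150 °C.
site C: 82.2 °F = 27.889 °C.
Spread: 28.300 − 24.150 = 4.150 °C.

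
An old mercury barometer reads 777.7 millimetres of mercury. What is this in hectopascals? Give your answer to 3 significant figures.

1 mmHg = 1.33322 hPa, so 777.7 × 1.33322 = 1040 hPa.

1040 hPa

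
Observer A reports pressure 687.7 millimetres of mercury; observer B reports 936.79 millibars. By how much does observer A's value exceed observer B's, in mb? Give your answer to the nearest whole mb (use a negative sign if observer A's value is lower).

observer A: 687.7 mmHg = 916.86 mb.
Difference: 916.86 − 936.79 = -20 mb.

-20 mb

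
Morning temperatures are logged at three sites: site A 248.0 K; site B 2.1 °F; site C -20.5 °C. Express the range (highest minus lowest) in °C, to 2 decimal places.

8.54 °C

site A: 248.0 K = -25.150 °C.
site B: 2.1 °F = -16.611 °C.
Spread: (-16.611) − (-25.150) = 8.539 °C.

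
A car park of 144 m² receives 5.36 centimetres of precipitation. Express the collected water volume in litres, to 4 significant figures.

7718 litres

Depth: 5.36 cm × 10 = 53.6 mm.
1 mm over 1 m² is 1 L, so volume = 53.6 × 144 = 7718.4 L ≈ 7718 L.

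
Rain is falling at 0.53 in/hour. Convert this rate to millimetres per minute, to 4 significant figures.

0.2244 mm/minute

0.53 in/hour × 25.4 mm/in × 0.0166667 hour/minute = 0.2244 mm/minute.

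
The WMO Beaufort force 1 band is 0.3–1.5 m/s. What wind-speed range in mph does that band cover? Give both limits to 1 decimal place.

0.3–1.5 m/s × 2.237 = 0.7–3.4 mph.

0.7 to 3.4 mph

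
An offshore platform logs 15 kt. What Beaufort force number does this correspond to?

15 kt lies in the Beaufort 4 band (moderate breeze, 11–16 kt).

Beaufort force 4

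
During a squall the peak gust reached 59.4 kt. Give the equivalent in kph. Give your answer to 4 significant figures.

110.0 km/h

1 kt = 1.852 km/h, so 59.4 × 1.852 = 110.0 km/h.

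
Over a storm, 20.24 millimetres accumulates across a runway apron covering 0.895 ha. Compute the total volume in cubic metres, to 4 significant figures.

Area: 0.895 ha = 8950 m².
1 mm over 1 m² is 1 L, so volume = 20.24 × 8950 = 181148 L = 181.1 m³.

181.1 cubic metres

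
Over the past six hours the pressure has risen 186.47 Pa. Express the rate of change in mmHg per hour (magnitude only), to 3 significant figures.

186.47 Pa / 6 h × 0.00750062 mmHg/Pa = 0.233 mmHg/h.

0.233 mmHg per hour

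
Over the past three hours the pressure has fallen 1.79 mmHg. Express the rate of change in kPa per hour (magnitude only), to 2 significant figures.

0.080 kPa per hour

1.79 mmHg / 3 h × 0.133322 kPa/mmHg = 0.080 kPa/h.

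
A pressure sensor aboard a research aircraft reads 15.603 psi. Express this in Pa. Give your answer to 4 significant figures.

1 psi = 6894.76 Pa, so 15.603 × 6894.76 = 107600 Pa.

107600 Pa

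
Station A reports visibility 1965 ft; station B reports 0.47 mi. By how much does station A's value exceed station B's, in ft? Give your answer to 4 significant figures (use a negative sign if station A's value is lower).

station B: 0.47 SM = 2481.600 ft.
Difference: 1965.000 − 2481.600 = -516.6 ft.

-516.6 ft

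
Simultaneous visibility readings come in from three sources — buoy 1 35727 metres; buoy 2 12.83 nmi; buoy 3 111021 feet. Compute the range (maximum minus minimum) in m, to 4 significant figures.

11970 m

buoy 2: 12.83 nmi = 23761.16 m.
buoy 3: 111021 ft = 33839.20 m.
Spread: 35727.00 − 23761.16 = 11970 m.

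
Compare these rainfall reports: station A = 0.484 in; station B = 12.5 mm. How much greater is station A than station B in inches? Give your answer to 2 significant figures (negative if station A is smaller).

-0.0081 in

station B: 12.5 mm = 0.492126 in.
Difference: 0.484000 − 0.492126 = -0.0081 in.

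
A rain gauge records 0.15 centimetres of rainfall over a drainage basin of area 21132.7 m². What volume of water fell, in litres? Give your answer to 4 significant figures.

Depth: 0.15 cm × 10 = 1.5 mm.
1 mm over 1 m² is 1 L, so volume = 1.5 × 21132.7 = 31699.05 L ≈ 31700 L.

31700 litres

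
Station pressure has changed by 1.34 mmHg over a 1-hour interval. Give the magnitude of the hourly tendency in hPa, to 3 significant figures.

1.34 mmHg / 1 h × 1.33322 hPa/mmHg = 1.79 hPa/h.

1.79 hPa per hour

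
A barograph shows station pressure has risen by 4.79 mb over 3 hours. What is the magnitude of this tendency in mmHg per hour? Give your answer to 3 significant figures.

1.20 mmHg per hour

4.79 mb / 3 h × 0.750062 mmHg/mb = 1.20 mmHg/h.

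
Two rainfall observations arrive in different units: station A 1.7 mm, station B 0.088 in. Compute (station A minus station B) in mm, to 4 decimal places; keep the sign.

-0.5352 mm

station B: 0.088 in = 2.235200 mm.
Difference: 1.700000 − 2.235200 = -0.5352 mm.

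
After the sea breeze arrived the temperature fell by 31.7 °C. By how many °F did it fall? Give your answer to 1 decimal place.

A change of 1 °C equals a change of 1.8 °F: Δ°F = 31.7 × 1.8 = 57.1 °F.

57.1 °F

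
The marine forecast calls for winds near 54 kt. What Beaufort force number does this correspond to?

Beaufort force 10

54 kt lies in the Beaufort 10 band (storm, 48–55 kt).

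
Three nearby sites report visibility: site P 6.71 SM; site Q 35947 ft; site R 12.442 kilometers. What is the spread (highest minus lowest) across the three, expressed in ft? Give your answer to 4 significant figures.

site P: 6.71 SM = 35428.80 ft.
site R: 12.442 km = 40820.21 ft.
Spread: 40820.21 − 35428.80 = 5391 ft.

5391 ft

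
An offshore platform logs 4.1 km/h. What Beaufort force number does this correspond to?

4.1 km/h = 1.1 m/s, which is Beaufort 1 (light air, 0.3–1.5 m/s).

Beaufort force 1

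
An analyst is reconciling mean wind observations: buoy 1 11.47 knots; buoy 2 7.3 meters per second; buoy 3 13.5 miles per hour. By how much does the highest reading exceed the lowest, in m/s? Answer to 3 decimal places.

buoy 1: 11.47 kt = 5.90068 m/s.
buoy 3: 13.5 mph = 6.03504 m/s.
Spread: 7.30000 − 5.90068 = 1.399 m/s.

1.399 m/s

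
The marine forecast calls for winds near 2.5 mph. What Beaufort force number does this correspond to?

Beaufort force 1

2.5 mph = 1.1 m/s, which is Beaufort 1 (light air, 0.3–1.5 m/s).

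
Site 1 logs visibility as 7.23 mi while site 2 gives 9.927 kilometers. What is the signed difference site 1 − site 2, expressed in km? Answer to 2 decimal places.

site 1: 7.23 SM = 11.6356 km.
Difference: 11.6356 − 9.9270 = 1.71 km.

1.71 km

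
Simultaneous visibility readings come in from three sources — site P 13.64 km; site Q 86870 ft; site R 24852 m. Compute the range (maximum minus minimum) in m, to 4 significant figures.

site P: 13.64 km = 13640.00 m.
site Q: 86870 ft = 26477.98 m.
Spread: 26477.98 − 13640.00 = 12840 m.

12840 m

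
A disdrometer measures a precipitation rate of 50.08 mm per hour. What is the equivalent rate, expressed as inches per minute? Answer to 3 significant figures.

50.08 mm/hour × 0.0393701 in/mm × 0.0166667 hour/minute = 0.0329 in/minute.

0.0329 in/minute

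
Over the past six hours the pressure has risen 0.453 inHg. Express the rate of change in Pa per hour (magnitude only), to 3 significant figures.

0.453 inHg / 6 h × 3386.39 Pa/inHg = 256 Pa/h.

256 Pa per hour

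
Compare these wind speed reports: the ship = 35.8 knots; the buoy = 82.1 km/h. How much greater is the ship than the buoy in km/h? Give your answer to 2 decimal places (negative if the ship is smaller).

-15.80 km/h

the ship: 35.8 kt = 66.3016 km/h.
Difference: 66.3016 − 82.1000 = -15.80 km/h.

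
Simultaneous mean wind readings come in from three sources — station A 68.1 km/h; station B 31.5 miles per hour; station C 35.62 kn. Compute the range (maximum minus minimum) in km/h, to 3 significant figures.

17.4 km/h

station B: 31.5 mph = 50.694 km/h.
station C: 35.62 kt = 65.968 km/h.
Spread: 68.100 − 50.694 = 17.4 km/h.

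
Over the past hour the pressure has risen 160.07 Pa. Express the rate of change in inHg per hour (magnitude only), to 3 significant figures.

0.0473 inHg per hour

160.07 Pa / 1 h × 0.0002953 inHg/Pa = 0.0473 inHg/h.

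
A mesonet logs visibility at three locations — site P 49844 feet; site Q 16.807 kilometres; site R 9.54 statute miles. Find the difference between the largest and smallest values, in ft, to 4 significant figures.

site Q: 16.807 km = 55141.08 ft.
site R: 9.54 SM = 50371.20 ft.
Spread: 55141.08 − 49844.00 = 5297 ft.

5297 ft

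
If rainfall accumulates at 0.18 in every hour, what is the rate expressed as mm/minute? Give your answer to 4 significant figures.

0.07620 mm/minute

0.18 in/hour × 25.4 mm/in × 0.0166667 hour/minute = 0.07620 mm/minute.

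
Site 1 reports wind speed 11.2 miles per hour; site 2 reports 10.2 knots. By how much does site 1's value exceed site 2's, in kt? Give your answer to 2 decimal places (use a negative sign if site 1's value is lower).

-0.47 kt

site 1: 11.2 mph = 9.7325 kt.
Difference: 9.7325 − 10.2000 = -0.47 kt.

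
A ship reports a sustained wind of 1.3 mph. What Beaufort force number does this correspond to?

Beaufort force 1

1.3 mph = 0.6 m/s, which is Beaufort 1 (light air, 0.3–1.5 m/s).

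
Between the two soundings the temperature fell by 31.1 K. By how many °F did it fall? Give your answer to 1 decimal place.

56.0 °F

Converting a difference, only the 9/5 scale factor applies: Δ°F = 31.1 × 1.8 = 56.0 °F.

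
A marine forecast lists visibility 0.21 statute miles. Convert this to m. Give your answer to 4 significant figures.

338.0 m

1 SM = 1609.34 m, so 0.21 × 1609.34 = 338.0 m.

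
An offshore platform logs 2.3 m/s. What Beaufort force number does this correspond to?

Beaufort force 2

2.3 m/s lies in the Beaufort 2 band (light breeze, 1.6–3.3 m/s).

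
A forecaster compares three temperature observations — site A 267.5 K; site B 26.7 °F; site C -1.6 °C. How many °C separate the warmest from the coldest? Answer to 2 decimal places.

site A: 267.5 K = -5.650 °C.
site B: 26.7 °F = -2.944 °C.
Spread: (-1.600) − (-5.650) = 4.050 °C.

4.05 °C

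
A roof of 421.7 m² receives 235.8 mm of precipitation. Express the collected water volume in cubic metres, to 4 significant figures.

1 mm over 1 m² is 1 L, so volume = 235.8 × 421.7 = 99436.86 L = 99.44 m³.

99.44 cubic metres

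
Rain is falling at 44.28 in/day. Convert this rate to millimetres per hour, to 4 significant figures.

44.28 in/day × 25.4 mm/in × 0.0416667 day/hour = 46.86 mm/hour.

46.86 mm/hour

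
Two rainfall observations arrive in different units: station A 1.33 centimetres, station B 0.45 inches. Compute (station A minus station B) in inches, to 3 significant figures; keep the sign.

station A: 1.33 cm = 0.523622 in.
Difference: 0.523622 − 0.450000 = 0.0736 in.

0.0736 in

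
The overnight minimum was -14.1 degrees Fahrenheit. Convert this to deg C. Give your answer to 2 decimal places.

-25.61 °C

°C = (°F − 32) × 5/9 = (-14.1 − 32) / 1.8 = -25.61 °C.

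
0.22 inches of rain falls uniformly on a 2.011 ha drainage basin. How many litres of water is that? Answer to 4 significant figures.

112400 litres

Depth: 0.22 in × 25.4 = 5.588 mm.
Area: 2.011 ha = 20110 m².
1 mm over 1 m² is 1 L, so volume = 5.588 × 20110 = 112374.68 L ≈ 112400 L.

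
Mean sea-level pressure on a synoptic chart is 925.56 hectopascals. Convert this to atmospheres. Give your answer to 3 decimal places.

0.913 atm

1 hPa = 0.000986923 atm, so 925.56 × 0.000986923 = 0.913 atm.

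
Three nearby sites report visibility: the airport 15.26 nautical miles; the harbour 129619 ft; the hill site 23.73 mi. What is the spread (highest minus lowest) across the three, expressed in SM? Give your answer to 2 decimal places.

6.99 SM

the airport: 15.26 nmi = 17.5609 SM.
the harbour: 129619 ft = 24.5491 SM.
Spread: 24.5491 − 17.5609 = 6.99 SM.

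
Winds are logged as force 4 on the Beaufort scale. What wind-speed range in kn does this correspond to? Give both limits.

Beaufort 4 (moderate breeze) spans 11–16 knots.

11 to 16 kt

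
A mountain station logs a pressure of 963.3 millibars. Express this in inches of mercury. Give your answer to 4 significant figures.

1 mb = 0.02953 inHg, so 963.3 × 0.02953 = 28.45 inHg.

28.45 inHg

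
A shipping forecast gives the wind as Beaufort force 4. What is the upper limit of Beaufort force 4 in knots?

16 kt

Beaufort 4 (moderate breeze) spans 11–16 knots.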